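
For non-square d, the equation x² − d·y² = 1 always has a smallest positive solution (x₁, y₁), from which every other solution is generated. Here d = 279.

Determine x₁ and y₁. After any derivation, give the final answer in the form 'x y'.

1520 91

[16; 1,2,2,1,2,2,1,32] for √279; ℓ=8 ⇒ convergent index 7
i=0: a=16 ⇒ p=16, q=1
i=1: a=1 ⇒ p=17, q=1
i=2: a=2 ⇒ p=50, q=3
…
i=4: a=1 ⇒ p=167, q=10
i=5: a=2 ⇒ p=451, q=27
i=6: a=2 ⇒ p=1069, q=64
i=7: a=1 ⇒ p=1520, q=91
fundamental: x₁=1520, y₁=91  (since 2310400 − 279·8281 = 1)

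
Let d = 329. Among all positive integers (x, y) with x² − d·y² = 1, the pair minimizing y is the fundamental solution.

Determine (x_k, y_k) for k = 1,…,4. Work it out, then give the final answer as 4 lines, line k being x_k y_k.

2376415 131016
11294696504449 622696775280
53681772387237964255 2959571914453911384
255140338255224918953587201 14066342182173360946441440

[18; 7,4,2,1,1,4,1,1,2,4,7,36] for √329; ℓ=12 ⇒ convergent index 11
i=0: a=18 ⇒ p=18, q=1
i=1: a=7 ⇒ p=127, q=7
i=2: a=4 ⇒ p=526, q=29
…
i=4: a=1 ⇒ p=1705, q=94
…
i=7: a=1 ⇒ p=16125, q=889
…
i=9: a=2 ⇒ p=74857, q=4127
i=10: a=4 ⇒ p=328794, q=18127
i=11: a=7 ⇒ p=2376415, q=131016
→ (2376415, 131016).  Check: 2376415²=5647348252225, 329·131016²=5647348252224, difference 1.
(2376415+131016√329)^2 = 11294696504449 + 622696775280√329
(2376415+131016√329)^3 = 53681772387237964255 + 2959571914453911384√329
(2376415+131016√329)^4 = 255140338255224918953587201 + 14066342182173360946441440√329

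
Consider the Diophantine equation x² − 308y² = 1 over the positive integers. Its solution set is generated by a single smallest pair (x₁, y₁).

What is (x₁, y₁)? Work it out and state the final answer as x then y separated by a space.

351 20

d=308: √d = [17; 1,1,4,1,1,34] (ℓ=6, even), read p_5/q_5
step 0: (17, 1)  from 17·(1,0) + (0,1)
step 1: (18, 1)  from 1·(17,1) + (1,0)
step 2: (35, 2)  from 1·(18,1) + (17,1)
step 3: (158, 9)  from 4·(35,2) + (18,1)
step 4: (193, 11)  from 1·(158,9) + (35,2)
step 5: (351, 20)  from 1·(193,11) + (158,9)
fundamental: x₁=351, y₁=20  (since 123201 − 308·400 = 1)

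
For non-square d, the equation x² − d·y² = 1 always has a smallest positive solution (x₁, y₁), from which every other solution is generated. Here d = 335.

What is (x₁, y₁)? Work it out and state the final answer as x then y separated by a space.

604 33

d=335: √d = [18; 3,3,3,36] (ℓ=4, even), read p_3/q_3
a_0=18:  p_0=18·1+0=18,  q_0=18·0+1=1
a_1=3:  p_1=3·18+1=55,  q_1=3·1+0=3
a_2=3:  p_2=3·55+18=183,  q_2=3·3+1=10
a_3=3:  p_3=3·183+55=604,  q_3=3·10+3=33
(x₁, y₁) = (604, 33);  604² − 335·33² = 1 ✓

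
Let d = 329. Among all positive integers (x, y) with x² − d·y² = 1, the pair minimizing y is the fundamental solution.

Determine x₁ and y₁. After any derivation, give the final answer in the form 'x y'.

2376415 131016

[18; 7,4,2,1,1,4,1,1,2,4,7,36] for √329; ℓ=12 ⇒ convergent index 11
i=0: a=18 ⇒ p=18, q=1
…
i=2: a=4 ⇒ p=526, q=29
…
i=5: a=1 ⇒ p=2884, q=159
…
i=8: a=1 ⇒ p=29366, q=1619
i=9: a=2 ⇒ p=74857, q=4127
i=10: a=4 ⇒ p=328794, q=18127
i=11: a=7 ⇒ p=2376415, q=131016
→ (2376415, 131016).  Check: 2376415²=5647348252225, 329·131016²=5647348252224, difference 1.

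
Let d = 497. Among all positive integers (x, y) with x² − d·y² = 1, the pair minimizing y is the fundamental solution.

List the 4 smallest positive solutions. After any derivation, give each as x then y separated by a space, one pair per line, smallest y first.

[22; 3,2,2,5,6,5,2,2,3,44] for √497; ℓ=10 ⇒ convergent index 9
k=0  a_k=22  p_k/q_k = 22/1
k=1  a_k=3  p_k/q_k = 67/3
k=2  a_k=2  p_k/q_k = 156/7
…
k=5  a_k=6  p_k/q_k = 12685/569
k=6  a_k=5  p_k/q_k = 65476/2937
…
k=8  a_k=2  p_k/q_k = 352750/15823
k=9  a_k=3  p_k/q_k = 1201887/53912
(x₁, y₁) = (1201887, 53912);  1201887² − 497·53912² = 1 ✓
k=2:  x_2 = 1201887·1201887+497·53912·53912 = 2889064721537,  y_2 = 1201887·53912+53912·1201887 = 129592263888
k=3:  x_3 = 1201887·2889064721537+497·53912·129592263888 = 6944658661946678751,  y_3 = 1201887·129592263888+53912·2889064721537 = 311510514535059400
k=4:  x_4 = 1201887·6944658661946678751+497·53912·311510514535059400 = 16693389930459326703284737,  y_4 = 1201887·311510514535059400+53912·6944658661946678751 = 748800875565868281911712

1201887 53912
2889064721537 129592263888
6944658661946678751 311510514535059400
16693389930459326703284737 748800875565868281911712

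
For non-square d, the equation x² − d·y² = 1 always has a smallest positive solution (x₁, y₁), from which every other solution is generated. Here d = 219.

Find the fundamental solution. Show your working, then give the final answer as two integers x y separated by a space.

74 5

[14; 1,3,1,28] for √219; ℓ=4 ⇒ convergent index 3
a_0=14:  p_0=14·1+0=14,  q_0=14·0+1=1
…
a_2=3:  p_2=3·15+14=59,  q_2=3·1+1=4
a_3=1:  p_3=1·59+15=74,  q_3=1·4+1=5
fundamental: x₁=74, y₁=5  (since 5476 − 219·25 = 1)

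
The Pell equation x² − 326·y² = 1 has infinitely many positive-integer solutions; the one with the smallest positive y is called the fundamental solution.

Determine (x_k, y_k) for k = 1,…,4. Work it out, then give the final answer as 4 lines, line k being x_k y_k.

d=326: √d = [18; 18,36] (ℓ=2, even), read p_1/q_1
a_0=18:  p_0=18·1+0=18,  q_0=18·0+1=1
a_1=18:  p_1=18·18+1=325,  q_1=18·1+0=18
(x₁, y₁) = (325, 18);  325² − 326·18² = 1 ✓
n=2: (325,18)∘(325,18) = (325·325+326·18·18, 325·18+18·325) = (211249,11700)
n=3: (211249,11700)∘(325,18) = (325·211249+326·18·11700, 325·11700+18·211249) = (137311525,7604982)
n=4: (137311525,7604982)∘(325,18) = (325·137311525+326·18·7604982, 325·7604982+18·137311525) = (89252280001,4943226600)

325 18
211249 11700
137311525 7604982
89252280001 4943226600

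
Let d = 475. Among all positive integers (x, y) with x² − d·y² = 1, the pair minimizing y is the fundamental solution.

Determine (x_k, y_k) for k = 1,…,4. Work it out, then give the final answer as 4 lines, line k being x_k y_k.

57799 2652
6681448801 306565896
772362118440199 35438404443156
89283516160768675201 4096608676513381392

√475 → a₀=21, period (1,3,1,6,2,6,1,3,1,42); ℓ=10 even so k=9
step 0: (21, 1)  from 21·(1,0) + (0,1)
…
step 3: (109, 5)  from 1·(87,4) + (22,1)
…
step 7: (11878, 545)  from 1·(10287,472) + (1591,73)
step 8: (45921, 2107)  from 3·(11878,545) + (10287,472)
step 9: (57799, 2652)  from 1·(45921,2107) + (11878,545)
(x₁, y₁) = (57799, 2652);  57799² − 475·2652² = 1 ✓
n=2: (57799,2652)∘(57799,2652) = (57799·57799+475·2652·2652, 57799·2652+2652·57799) = (6681448801,306565896)
n=3: (6681448801,306565896)∘(57799,2652) = (57799·6681448801+475·2652·306565896, 57799·306565896+2652·6681448801) = (772362118440199,35438404443156)
n=4: (772362118440199,35438404443156)∘(57799,2652) = (57799·772362118440199+475·2652·35438404443156, 57799·35438404443156+2652·772362118440199) = (89283516160768675201,4096608676513381392)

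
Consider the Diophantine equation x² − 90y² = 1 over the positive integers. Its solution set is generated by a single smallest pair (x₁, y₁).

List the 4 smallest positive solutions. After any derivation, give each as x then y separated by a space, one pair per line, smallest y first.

19 2
721 76
27379 2886
1039681 109592

[9; 2,18] for √90; ℓ=2 ⇒ convergent index 1
step 0: (9, 1)  from 9·(1,0) + (0,1)
step 1: (19, 2)  from 2·(9,1) + (1,0)
(x₁, y₁) = (19, 2);  19² − 90·2² = 1 ✓
(19+2√90)^2 = 721 + 76√90
(19+2√90)^3 = 27379 + 2886√90
(19+2√90)^4 = 1039681 + 109592√90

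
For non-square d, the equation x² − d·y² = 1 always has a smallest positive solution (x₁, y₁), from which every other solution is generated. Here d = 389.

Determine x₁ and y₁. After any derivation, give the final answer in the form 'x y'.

d=389: √d = [19; 1,2,1,1,1,1,2,1,38] (ℓ=9, odd), read p_17/q_17
k=0  a_k=19  p_k/q_k = 19/1
…
k=6  a_k=1  p_k/q_k = 355/18
…
k=14  a_k=1  p_k/q_k = 556329/28207
…
k=16  a_k=2  p_k/q_k = 2376809/120509
k=17  a_k=1  p_k/q_k = 3287049/166660
(x₁, y₁) = (3287049, 166660);  3287049² − 389·166660² = 1 ✓

3287049 166660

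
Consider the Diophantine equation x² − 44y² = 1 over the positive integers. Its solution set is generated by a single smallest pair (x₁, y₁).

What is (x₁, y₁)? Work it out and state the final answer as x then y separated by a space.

199 30

[6; 1,1,1,2,1,1,1,12] for √44; ℓ=8 ⇒ convergent index 7
a_0=6:  p_0=6·1+0=6,  q_0=6·0+1=1
a_1=1:  p_1=1·6+1=7,  q_1=1·1+0=1
a_2=1:  p_2=1·7+6=13,  q_2=1·1+1=2
a_3=1:  p_3=1·13+7=20,  q_3=1·2+1=3
…
a_5=1:  p_5=1·53+20=73,  q_5=1·8+3=11
a_6=1:  p_6=1·73+53=126,  q_6=1·11+8=19
a_7=1:  p_7=1·126+73=199,  q_7=1·19+11=30
→ (199, 30).  Check: 199²=39601, 44·30²=39600, difference 1.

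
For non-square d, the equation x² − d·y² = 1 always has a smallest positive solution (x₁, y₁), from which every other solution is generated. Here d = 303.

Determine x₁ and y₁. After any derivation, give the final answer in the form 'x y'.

√303 = [17; 2,2,5,2,2,34, …], period ℓ=6 (even) → k=5
step 0: (17, 1)  from 17·(1,0) + (0,1)
step 1: (35, 2)  from 2·(17,1) + (1,0)
…
step 3: (470, 27)  from 5·(87,5) + (35,2)
step 4: (1027, 59)  from 2·(470,27) + (87,5)
step 5: (2524, 145)  from 2·(1027,59) + (470,27)
→ (2524, 145).  Check: 2524²=6370576, 303·145²=6370575, difference 1.

2524 145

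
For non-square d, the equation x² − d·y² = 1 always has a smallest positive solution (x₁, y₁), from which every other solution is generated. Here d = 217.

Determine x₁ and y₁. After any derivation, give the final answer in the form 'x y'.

√217 = [14; 1,2,1,2,1,…,2,1,28, …], period ℓ=16 (even) → k=15
i=0: a=14 ⇒ p=14, q=1
…
i=6: a=1 ⇒ p=383, q=26
i=7: a=9 ⇒ p=3668, q=249
…
i=12: a=2 ⇒ p=740980, q=50301
i=13: a=1 ⇒ p=1034361, q=70217
i=14: a=2 ⇒ p=2809702, q=190735
i=15: a=1 ⇒ p=3844063, q=260952
→ (3844063, 260952).  Check: 3844063²=14776820347969, 217·260952²=14776820347968, difference 1.

3844063 260952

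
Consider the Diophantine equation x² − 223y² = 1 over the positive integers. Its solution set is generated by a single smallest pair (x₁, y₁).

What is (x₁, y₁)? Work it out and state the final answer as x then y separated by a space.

224 15

√223 → a₀=14, period (1,13,1,28); ℓ=4 even so k=3
a_0=14:  p_0=14·1+0=14,  q_0=14·0+1=1
…
a_2=13:  p_2=13·15+14=209,  q_2=13·1+1=14
a_3=1:  p_3=1·209+15=224,  q_3=1·14+1=15
fundamental: x₁=224, y₁=15  (since 50176 − 223·225 = 1)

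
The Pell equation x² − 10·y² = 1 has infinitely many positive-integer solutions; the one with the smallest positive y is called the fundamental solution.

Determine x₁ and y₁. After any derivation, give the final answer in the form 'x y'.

19 6

[3; 6] for √10; ℓ=1 ⇒ convergent index 1
k=0  a_k=3  p_k/q_k = 3/1
k=1  a_k=6  p_k/q_k = 19/6
(x₁, y₁) = (19, 6);  19² − 10·6² = 1 ✓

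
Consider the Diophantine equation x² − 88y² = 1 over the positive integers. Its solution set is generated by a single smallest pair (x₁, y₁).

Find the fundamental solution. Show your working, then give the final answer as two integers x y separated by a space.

√88 → a₀=9, period (2,1,1,1,2,18); ℓ=6 even so k=5
k=0  a_k=9  p_k/q_k = 9/1
k=1  a_k=2  p_k/q_k = 19/2
…
k=4  a_k=1  p_k/q_k = 75/8
k=5  a_k=2  p_k/q_k = 197/21
fundamental: x₁=197, y₁=21  (since 38809 − 88·441 = 1)

197 21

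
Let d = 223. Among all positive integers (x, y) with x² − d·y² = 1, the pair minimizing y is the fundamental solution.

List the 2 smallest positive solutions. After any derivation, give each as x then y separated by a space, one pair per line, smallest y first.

[14; 1,13,1,28] for √223; ℓ=4 ⇒ convergent index 3
a_0=14:  p_0=14·1+0=14,  q_0=14·0+1=1
…
a_2=13:  p_2=13·15+14=209,  q_2=13·1+1=14
a_3=1:  p_3=1·209+15=224,  q_3=1·14+1=15
fundamental: x₁=224, y₁=15  (since 50176 − 223·225 = 1)
(224+15√223)^2 = 100351 + 6720√223

224 15
100351 6720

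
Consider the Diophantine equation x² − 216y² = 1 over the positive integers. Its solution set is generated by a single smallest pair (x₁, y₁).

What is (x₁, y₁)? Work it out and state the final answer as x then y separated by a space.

485 33

d=216: √d = [14; 1,2,3,2,1,28] (ℓ=6, even), read p_5/q_5
step 0: (14, 1)  from 14·(1,0) + (0,1)
step 1: (15, 1)  from 1·(14,1) + (1,0)
step 2: (44, 3)  from 2·(15,1) + (14,1)
step 3: (147, 10)  from 3·(44,3) + (15,1)
step 4: (338, 23)  from 2·(147,10) + (44,3)
step 5: (485, 33)  from 1·(338,23) + (147,10)
(x₁, y₁) = (485, 33);  485² − 216·33² = 1 ✓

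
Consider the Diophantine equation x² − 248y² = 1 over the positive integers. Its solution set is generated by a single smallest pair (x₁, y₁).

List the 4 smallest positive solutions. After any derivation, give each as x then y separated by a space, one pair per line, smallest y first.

63 4
7937 504
999999 63500
125991937 8000496

√248 → a₀=15, period (1,2,1,30); ℓ=4 even so k=3
step 0: (15, 1)  from 15·(1,0) + (0,1)
…
step 2: (47, 3)  from 2·(16,1) + (15,1)
step 3: (63, 4)  from 1·(47,3) + (16,1)
→ (63, 4).  Check: 63²=3969, 248·4²=3968, difference 1.
(x_2, y_2) = (63·63 + 248·4·4, 63·4 + 4·63) = (7937, 504)
(x_3, y_3) = (63·7937 + 248·4·504, 63·504 + 4·7937) = (999999, 63500)
(x_4, y_4) = (63·999999 + 248·4·63500, 63·63500 + 4·999999) = (125991937, 8000496)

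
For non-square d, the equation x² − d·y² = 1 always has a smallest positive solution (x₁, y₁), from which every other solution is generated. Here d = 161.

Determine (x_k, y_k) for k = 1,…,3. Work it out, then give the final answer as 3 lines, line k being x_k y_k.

11775 928
277301249 21854400
6530444402175 514671119072

√161 = [12; 1,2,4,1,2,1,4,2,1,24, …], period ℓ=10 (even) → k=9
k=0  a_k=12  p_k/q_k = 12/1
k=1  a_k=1  p_k/q_k = 13/1
k=2  a_k=2  p_k/q_k = 38/3
k=3  a_k=4  p_k/q_k = 165/13
k=4  a_k=1  p_k/q_k = 203/16
k=5  a_k=2  p_k/q_k = 571/45
k=6  a_k=1  p_k/q_k = 774/61
k=7  a_k=4  p_k/q_k = 3667/289
k=8  a_k=2  p_k/q_k = 8108/639
k=9  a_k=1  p_k/q_k = 11775/928
fundamental: x₁=11775, y₁=928  (since 138650625 − 161·861184 = 1)
n=2: (11775,928)∘(11775,928) = (11775·11775+161·928·928, 11775·928+928·11775) = (277301249,21854400)
n=3: (277301249,21854400)∘(11775,928) = (11775·277301249+161·928·21854400, 11775·21854400+928·277301249) = (6530444402175,514671119072)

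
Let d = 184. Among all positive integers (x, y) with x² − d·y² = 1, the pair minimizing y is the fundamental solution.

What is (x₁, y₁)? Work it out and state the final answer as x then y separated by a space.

d=184: √d = [13; 1,1,3,2,1,2,1,2,3,1,1,26] (ℓ=12, even), read p_11/q_11
a_0=13:  p_0=13·1+0=13,  q_0=13·0+1=1
…
a_2=1:  p_2=1·14+13=27,  q_2=1·1+1=2
a_3=3:  p_3=3·27+14=95,  q_3=3·2+1=7
…
a_5=1:  p_5=1·217+95=312,  q_5=1·16+7=23
a_6=2:  p_6=2·312+217=841,  q_6=2·23+16=62
a_7=1:  p_7=1·841+312=1153,  q_7=1·62+23=85
a_8=2:  p_8=2·1153+841=3147,  q_8=2·85+62=232
…
a_10=1:  p_10=1·10594+3147=13741,  q_10=1·781+232=1013
a_11=1:  p_11=1·13741+10594=24335,  q_11=1·1013+781=1794
fundamental: x₁=24335, y₁=1794  (since 592192225 − 184·3218436 = 1)

24335 1794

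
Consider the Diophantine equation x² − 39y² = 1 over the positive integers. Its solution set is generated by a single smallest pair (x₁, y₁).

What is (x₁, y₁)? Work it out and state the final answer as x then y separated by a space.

[6; 4,12] for √39; ℓ=2 ⇒ convergent index 1
k=0  a_k=6  p_k/q_k = 6/1
k=1  a_k=4  p_k/q_k = 25/4
(x₁, y₁) = (25, 4);  25² − 39·4² = 1 ✓

25 4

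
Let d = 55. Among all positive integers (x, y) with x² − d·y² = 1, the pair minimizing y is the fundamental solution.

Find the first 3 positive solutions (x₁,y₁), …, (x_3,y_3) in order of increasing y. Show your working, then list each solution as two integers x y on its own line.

d=55: √d = [7; 2,2,2,14] (ℓ=4, even), read p_3/q_3
step 0: (7, 1)  from 7·(1,0) + (0,1)
…
step 2: (37, 5)  from 2·(15,2) + (7,1)
step 3: (89, 12)  from 2·(37,5) + (15,2)
(x₁, y₁) = (89, 12);  89² − 55·12² = 1 ✓
(x_2, y_2) = (89·89 + 55·12·12, 89·12 + 12·89) = (15841, 2136)
(x_3, y_3) = (89·15841 + 55·12·2136, 89·2136 + 12·15841) = (2819609, 380196)

89 12
15841 2136
2819609 380196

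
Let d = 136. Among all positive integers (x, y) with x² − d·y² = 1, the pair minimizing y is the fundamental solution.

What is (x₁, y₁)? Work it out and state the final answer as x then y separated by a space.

√136 → a₀=11, period (1,1,1,22); ℓ=4 even so k=3
step 0: (11, 1)  from 11·(1,0) + (0,1)
…
step 2: (23, 2)  from 1·(12,1) + (11,1)
step 3: (35, 3)  from 1·(23,2) + (12,1)
→ (35, 3).  Check: 35²=1225, 136·3²=1224, difference 1.

35 3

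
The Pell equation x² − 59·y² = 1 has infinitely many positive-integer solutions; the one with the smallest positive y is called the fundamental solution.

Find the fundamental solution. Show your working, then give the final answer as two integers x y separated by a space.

√59 = [7; 1,2,7,2,1,14, …], period ℓ=6 (even) → k=5
step 0: (7, 1)  from 7·(1,0) + (0,1)
…
step 2: (23, 3)  from 2·(8,1) + (7,1)
…
step 4: (361, 47)  from 2·(169,22) + (23,3)
step 5: (530, 69)  from 1·(361,47) + (169,22)
fundamental: x₁=530, y₁=69  (since 280900 − 59·4761 = 1)

530 69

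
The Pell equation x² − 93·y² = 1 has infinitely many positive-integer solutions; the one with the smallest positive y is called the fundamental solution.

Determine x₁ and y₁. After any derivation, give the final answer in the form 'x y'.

12151 1260

[9; 1,1,1,4,6,4,1,1,1,18] for √93; ℓ=10 ⇒ convergent index 9
step 0: (9, 1)  from 9·(1,0) + (0,1)
step 1: (10, 1)  from 1·(9,1) + (1,0)
step 2: (19, 2)  from 1·(10,1) + (9,1)
…
step 4: (135, 14)  from 4·(29,3) + (19,2)
…
step 6: (3491, 362)  from 4·(839,87) + (135,14)
…
step 8: (7821, 811)  from 1·(4330,449) + (3491,362)
step 9: (12151, 1260)  from 1·(7821,811) + (4330,449)
→ (12151, 1260).  Check: 12151²=147646801, 93·1260²=147646800, difference 1.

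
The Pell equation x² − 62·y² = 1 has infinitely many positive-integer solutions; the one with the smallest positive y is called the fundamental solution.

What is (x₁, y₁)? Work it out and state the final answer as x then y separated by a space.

d=62: √d = [7; 1,6,1,14] (ℓ=4, even), read p_3/q_3
a_0=7:  p_0=7·1+0=7,  q_0=7·0+1=1
…
a_2=6:  p_2=6·8+7=55,  q_2=6·1+1=7
a_3=1:  p_3=1·55+8=63,  q_3=1·7+1=8
(x₁, y₁) = (63, 8);  63² − 62·8² = 1 ✓

63 8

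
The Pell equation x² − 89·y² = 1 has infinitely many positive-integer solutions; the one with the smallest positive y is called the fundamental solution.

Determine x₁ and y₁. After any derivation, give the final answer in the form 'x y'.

√89 → a₀=9, period (2,3,3,2,18); ℓ=5 odd so k=9
step 0: (9, 1)  from 9·(1,0) + (0,1)
step 1: (19, 2)  from 2·(9,1) + (1,0)
step 2: (66, 7)  from 3·(19,2) + (9,1)
…
step 4: (500, 53)  from 2·(217,23) + (66,7)
step 5: (9217, 977)  from 18·(500,53) + (217,23)
…
step 8: (216991, 23001)  from 3·(66019,6998) + (18934,2007)
step 9: (500001, 53000)  from 2·(216991,23001) + (66019,6998)
(x₁, y₁) = (500001, 53000);  500001² − 89·53000² = 1 ✓

500001 53000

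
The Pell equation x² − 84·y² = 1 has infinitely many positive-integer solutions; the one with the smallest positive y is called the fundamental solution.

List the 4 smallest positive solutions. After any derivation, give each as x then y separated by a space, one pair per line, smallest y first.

55 6
6049 660
665335 72594
73180801 7984680

√84 = [9; 6,18, …], period ℓ=2 (even) → k=1
step 0: (9, 1)  from 9·(1,0) + (0,1)
step 1: (55, 6)  from 6·(9,1) + (1,0)
→ (55, 6).  Check: 55²=3025, 84·6²=3024, difference 1.
(x_2, y_2) = (55·55 + 84·6·6, 55·6 + 6·55) = (6049, 660)
(x_3, y_3) = (55·6049 + 84·6·660, 55·660 + 6·6049) = (665335, 72594)
(x_4, y_4) = (55·665335 + 84·6·72594, 55·72594 + 6·665335) = (73180801, 7984680)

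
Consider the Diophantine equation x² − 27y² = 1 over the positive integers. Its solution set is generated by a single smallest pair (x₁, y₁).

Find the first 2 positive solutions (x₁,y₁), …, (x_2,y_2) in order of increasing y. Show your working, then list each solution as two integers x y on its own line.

26 5
1351 260

d=27: √d = [5; 5,10] (ℓ=2, even), read p_1/q_1
i=0: a=5 ⇒ p=5, q=1
i=1: a=5 ⇒ p=26, q=5
(x₁, y₁) = (26, 5);  26² − 27·5² = 1 ✓
(x_2, y_2) = (26·26 + 27·5·5, 26·5 + 5·26) = (1351, 260)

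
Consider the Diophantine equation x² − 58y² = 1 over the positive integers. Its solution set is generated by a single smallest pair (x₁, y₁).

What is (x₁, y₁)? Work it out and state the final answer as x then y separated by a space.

√58 → a₀=7, period (1,1,1,1,1,1,14); ℓ=7 odd so k=13
i=0: a=7 ⇒ p=7, q=1
i=1: a=1 ⇒ p=8, q=1
i=2: a=1 ⇒ p=15, q=2
…
i=5: a=1 ⇒ p=61, q=8
i=6: a=1 ⇒ p=99, q=13
i=7: a=14 ⇒ p=1447, q=190
i=8: a=1 ⇒ p=1546, q=203
…
i=12: a=1 ⇒ p=12071, q=1585
i=13: a=1 ⇒ p=19603, q=2574
→ (19603, 2574).  Check: 19603²=384277609, 58·2574²=384277608, difference 1.

19603 2574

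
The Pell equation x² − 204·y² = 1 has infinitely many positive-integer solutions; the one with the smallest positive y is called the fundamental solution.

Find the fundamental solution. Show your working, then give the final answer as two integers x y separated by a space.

√204 = [14; 3,1,1,6,1,1,3,28, …], period ℓ=8 (even) → k=7
a_0=14:  p_0=14·1+0=14,  q_0=14·0+1=1
…
a_2=1:  p_2=1·43+14=57,  q_2=1·3+1=4
a_3=1:  p_3=1·57+43=100,  q_3=1·4+3=7
…
a_6=1:  p_6=1·757+657=1414,  q_6=1·53+46=99
a_7=3:  p_7=3·1414+757=4999,  q_7=3·99+53=350
(x₁, y₁) = (4999, 350);  4999² − 204·350² = 1 ✓

4999 350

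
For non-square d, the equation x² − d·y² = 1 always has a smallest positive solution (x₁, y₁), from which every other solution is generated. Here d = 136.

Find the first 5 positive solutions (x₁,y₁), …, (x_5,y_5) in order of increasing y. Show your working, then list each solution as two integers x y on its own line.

35 3
2449 210
171395 14697
11995201 1028580
839492675 71985903

√136 = [11; 1,1,1,22, …], period ℓ=4 (even) → k=3
step 0: (11, 1)  from 11·(1,0) + (0,1)
…
step 2: (23, 2)  from 1·(12,1) + (11,1)
step 3: (35, 3)  from 1·(23,2) + (12,1)
(x₁, y₁) = (35, 3);  35² − 136·3² = 1 ✓
(x_2, y_2) = (35·35 + 136·3·3, 35·3 + 3·35) = (2449, 210)
(x_3, y_3) = (35·2449 + 136·3·210, 35·210 + 3·2449) = (171395, 14697)
(x_4, y_4) = (35·171395 + 136·3·14697, 35·14697 + 3·171395) = (11995201, 1028580)
(x_5, y_5) = (35·11995201 + 136·3·1028580, 35·1028580 + 3·11995201) = (839492675, 71985903)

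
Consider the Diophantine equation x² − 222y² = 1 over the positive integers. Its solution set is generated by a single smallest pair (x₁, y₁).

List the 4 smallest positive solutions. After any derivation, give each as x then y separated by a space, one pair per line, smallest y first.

d=222: √d = [14; 1,8,1,28] (ℓ=4, even), read p_3/q_3
step 0: (14, 1)  from 14·(1,0) + (0,1)
…
step 2: (134, 9)  from 8·(15,1) + (14,1)
step 3: (149, 10)  from 1·(134,9) + (15,1)
fundamental: x₁=149, y₁=10  (since 22201 − 222·100 = 1)
(x_2, y_2) = (149·149 + 222·10·10, 149·10 + 10·149) = (44401, 2980)
(x_3, y_3) = (149·44401 + 222·10·2980, 149·2980 + 10·44401) = (13231349, 888030)
(x_4, y_4) = (149·13231349 + 222·10·888030, 149·888030 + 10·13231349) = (3942897601, 264629960)

149 10
44401 2980
13231349 888030
3942897601 264629960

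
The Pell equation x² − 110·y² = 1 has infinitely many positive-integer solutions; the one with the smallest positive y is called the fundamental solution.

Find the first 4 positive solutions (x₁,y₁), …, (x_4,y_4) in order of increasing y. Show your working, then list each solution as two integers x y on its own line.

21 2
881 84
36981 3526
1552321 148008

d=110: √d = [10; 2,20] (ℓ=2, even), read p_1/q_1
i=0: a=10 ⇒ p=10, q=1
i=1: a=2 ⇒ p=21, q=2
→ (21, 2).  Check: 21²=441, 110·2²=440, difference 1.
k=2:  x_2 = 21·21+110·2·2 = 881,  y_2 = 21·2+2·21 = 84
k=3:  x_3 = 21·881+110·2·84 = 36981,  y_3 = 21·84+2·881 = 3526
k=4:  x_4 = 21·36981+110·2·3526 = 1552321,  y_4 = 21·3526+2·36981 = 148008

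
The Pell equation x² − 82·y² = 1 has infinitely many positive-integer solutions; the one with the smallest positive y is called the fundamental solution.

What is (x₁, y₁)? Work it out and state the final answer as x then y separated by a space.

d=82: √d = [9; 18] (ℓ=1, odd), read p_1/q_1
k=0  a_k=9  p_k/q_k = 9/1
k=1  a_k=18  p_k/q_k = 163/18
(x₁, y₁) = (163, 18);  163² − 82·18² = 1 ✓

163 18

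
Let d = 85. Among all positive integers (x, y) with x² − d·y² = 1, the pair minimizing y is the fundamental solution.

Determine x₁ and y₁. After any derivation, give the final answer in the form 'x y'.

285769 30996

√85 = [9; 4,1,1,4,18, …], period ℓ=5 (odd) → k=9
step 0: (9, 1)  from 9·(1,0) + (0,1)
step 1: (37, 4)  from 4·(9,1) + (1,0)
step 2: (46, 5)  from 1·(37,4) + (9,1)
step 3: (83, 9)  from 1·(46,5) + (37,4)
step 4: (378, 41)  from 4·(83,9) + (46,5)
step 5: (6887, 747)  from 18·(378,41) + (83,9)
step 6: (27926, 3029)  from 4·(6887,747) + (378,41)
step 7: (34813, 3776)  from 1·(27926,3029) + (6887,747)
step 8: (62739, 6805)  from 1·(34813,3776) + (27926,3029)
step 9: (285769, 30996)  from 4·(62739,6805) + (34813,3776)
fundamental: x₁=285769, y₁=30996  (since 81663921361 − 85·960752016 = 1)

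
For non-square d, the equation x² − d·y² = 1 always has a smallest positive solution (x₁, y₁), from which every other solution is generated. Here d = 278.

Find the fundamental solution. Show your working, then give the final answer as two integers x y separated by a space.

[16; 1,2,16,2,1,32] for √278; ℓ=6 ⇒ convergent index 5
a_0=16:  p_0=16·1+0=16,  q_0=16·0+1=1
a_1=1:  p_1=1·16+1=17,  q_1=1·1+0=1
a_2=2:  p_2=2·17+16=50,  q_2=2·1+1=3
…
a_4=2:  p_4=2·817+50=1684,  q_4=2·49+3=101
a_5=1:  p_5=1·1684+817=2501,  q_5=1·101+49=150
fundamental: x₁=2501, y₁=150  (since 6255001 − 278·22500 = 1)

2501 150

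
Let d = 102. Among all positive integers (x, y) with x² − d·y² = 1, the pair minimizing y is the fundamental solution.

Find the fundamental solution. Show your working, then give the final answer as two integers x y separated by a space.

d=102: √d = [10; 10,20] (ℓ=2, even), read p_1/q_1
a_0=10:  p_0=10·1+0=10,  q_0=10·0+1=1
a_1=10:  p_1=10·10+1=101,  q_1=10·1+0=10
→ (101, 10).  Check: 101²=10201, 102·10²=10200, difference 1.

101 10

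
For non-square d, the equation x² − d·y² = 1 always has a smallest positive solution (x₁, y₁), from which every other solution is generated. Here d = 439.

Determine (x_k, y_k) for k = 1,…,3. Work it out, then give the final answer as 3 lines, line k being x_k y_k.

√439 = [20; 1,19,1,40, …], period ℓ=4 (even) → k=3
a_0=20:  p_0=20·1+0=20,  q_0=20·0+1=1
…
a_2=19:  p_2=19·21+20=419,  q_2=19·1+1=20
a_3=1:  p_3=1·419+21=440,  q_3=1·20+1=21
fundamental: x₁=440, y₁=21  (since 193600 − 439·441 = 1)
k=2:  x_2 = 440·440+439·21·21 = 387199,  y_2 = 440·21+21·440 = 18480
k=3:  x_3 = 440·387199+439·21·18480 = 340734680,  y_3 = 440·18480+21·387199 = 16262379

440 21
387199 18480
340734680 16262379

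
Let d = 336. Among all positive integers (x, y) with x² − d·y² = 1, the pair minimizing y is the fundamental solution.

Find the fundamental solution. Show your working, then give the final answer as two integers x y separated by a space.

55 3

d=336: √d = [18; 3,36] (ℓ=2, even), read p_1/q_1
step 0: (18, 1)  from 18·(1,0) + (0,1)
step 1: (55, 3)  from 3·(18,1) + (1,0)
(x₁, y₁) = (55, 3);  55² − 336·3² = 1 ✓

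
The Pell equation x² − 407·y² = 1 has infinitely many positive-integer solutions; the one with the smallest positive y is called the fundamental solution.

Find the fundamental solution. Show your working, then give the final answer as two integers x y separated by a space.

d=407: √d = [20; 5,1,2,1,5,40] (ℓ=6, even), read p_5/q_5
a_0=20:  p_0=20·1+0=20,  q_0=20·0+1=1
a_1=5:  p_1=5·20+1=101,  q_1=5·1+0=5
a_2=1:  p_2=1·101+20=121,  q_2=1·5+1=6
a_3=2:  p_3=2·121+101=343,  q_3=2·6+5=17
a_4=1:  p_4=1·343+121=464,  q_4=1·17+6=23
a_5=5:  p_5=5·464+343=2663,  q_5=5·23+17=132
→ (2663, 132).  Check: 2663²=7091569, 407·132²=7091568, difference 1.

2663 132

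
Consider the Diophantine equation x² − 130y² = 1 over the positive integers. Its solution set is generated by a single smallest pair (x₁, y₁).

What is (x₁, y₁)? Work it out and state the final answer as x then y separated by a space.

6499 570

√130 → a₀=11, period (2,2,22); ℓ=3 odd so k=5
step 0: (11, 1)  from 11·(1,0) + (0,1)
step 1: (23, 2)  from 2·(11,1) + (1,0)
step 2: (57, 5)  from 2·(23,2) + (11,1)
…
step 4: (2611, 229)  from 2·(1277,112) + (57,5)
step 5: (6499, 570)  from 2·(2611,229) + (1277,112)
fundamental: x₁=6499, y₁=570  (since 42237001 − 130·324900 = 1)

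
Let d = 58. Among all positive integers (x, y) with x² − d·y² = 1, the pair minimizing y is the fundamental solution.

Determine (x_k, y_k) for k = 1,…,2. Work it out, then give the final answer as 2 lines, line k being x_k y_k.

√58 = [7; 1,1,1,1,1,1,14, …], period ℓ=7 (odd) → k=13
step 0: (7, 1)  from 7·(1,0) + (0,1)
step 1: (8, 1)  from 1·(7,1) + (1,0)
step 2: (15, 2)  from 1·(8,1) + (7,1)
…
step 4: (38, 5)  from 1·(23,3) + (15,2)
…
step 6: (99, 13)  from 1·(61,8) + (38,5)
…
step 9: (2993, 393)  from 1·(1546,203) + (1447,190)
step 10: (4539, 596)  from 1·(2993,393) + (1546,203)
step 11: (7532, 989)  from 1·(4539,596) + (2993,393)
step 12: (12071, 1585)  from 1·(7532,989) + (4539,596)
step 13: (19603, 2574)  from 1·(12071,1585) + (7532,989)
(x₁, y₁) = (19603, 2574);  19603² − 58·2574² = 1 ✓
(x_2, y_2) = (19603·19603 + 58·2574·2574, 19603·2574 + 2574·19603) = (768555217, 100916244)

19603 2574
768555217 100916244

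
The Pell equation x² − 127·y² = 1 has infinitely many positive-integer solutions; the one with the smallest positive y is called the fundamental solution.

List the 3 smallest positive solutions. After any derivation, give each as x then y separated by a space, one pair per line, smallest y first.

[11; 3,1,2,2,7,11,7,2,2,1,3,22] for √127; ℓ=12 ⇒ convergent index 11
k=0  a_k=11  p_k/q_k = 11/1
k=1  a_k=3  p_k/q_k = 34/3
k=2  a_k=1  p_k/q_k = 45/4
k=3  a_k=2  p_k/q_k = 124/11
k=4  a_k=2  p_k/q_k = 293/26
k=5  a_k=7  p_k/q_k = 2175/193
k=6  a_k=11  p_k/q_k = 24218/2149
k=7  a_k=7  p_k/q_k = 171701/15236
k=8  a_k=2  p_k/q_k = 367620/32621
k=9  a_k=2  p_k/q_k = 906941/80478
k=10  a_k=1  p_k/q_k = 1274561/113099
k=11  a_k=3  p_k/q_k = 4730624/419775
(x₁, y₁) = (4730624, 419775);  4730624² − 127·419775² = 1 ✓
n=2: (4730624,419775)∘(4730624,419775) = (4730624·4730624+127·419775·419775, 4730624·419775+419775·4730624) = (44757606858751,3971595379200)
n=3: (44757606858751,3971595379200)∘(4730624,419775) = (4730624·44757606858751+127·419775·3971595379200, 4730624·3971595379200+419775·44757606858751) = (423462818377139450624,37576248838264821825)

4730624 419775
44757606858751 3971595379200
423462818377139450624 37576248838264821825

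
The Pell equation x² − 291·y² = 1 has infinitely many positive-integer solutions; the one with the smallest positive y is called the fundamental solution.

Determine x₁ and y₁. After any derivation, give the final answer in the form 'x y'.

d=291: √d = [17; 17,34] (ℓ=2, even), read p_1/q_1
step 0: (17, 1)  from 17·(1,0) + (0,1)
step 1: (290, 17)  from 17·(17,1) + (1,0)
(x₁, y₁) = (290, 17);  290² − 291·17² = 1 ✓

290 17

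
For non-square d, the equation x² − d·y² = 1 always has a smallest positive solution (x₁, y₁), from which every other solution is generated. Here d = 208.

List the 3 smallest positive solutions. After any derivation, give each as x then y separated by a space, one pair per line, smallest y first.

649 45
842401 58410
1093435849 75816135

√208 = [14; 2,2,1,2,2,28, …], period ℓ=6 (even) → k=5
k=0  a_k=14  p_k/q_k = 14/1
…
k=2  a_k=2  p_k/q_k = 72/5
…
k=4  a_k=2  p_k/q_k = 274/19
k=5  a_k=2  p_k/q_k = 649/45
(x₁, y₁) = (649, 45);  649² − 208·45² = 1 ✓
k=2:  x_2 = 649·649+208·45·45 = 842401,  y_2 = 649·45+45·649 = 58410
k=3:  x_3 = 649·842401+208·45·58410 = 1093435849,  y_3 = 649·58410+45·842401 = 75816135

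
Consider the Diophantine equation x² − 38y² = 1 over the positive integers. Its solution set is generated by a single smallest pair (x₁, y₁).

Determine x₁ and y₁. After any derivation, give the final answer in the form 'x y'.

37 6

√38 = [6; 6,12, …], period ℓ=2 (even) → k=1
a_0=6:  p_0=6·1+0=6,  q_0=6·0+1=1
a_1=6:  p_1=6·6+1=37,  q_1=6·1+0=6
(x₁, y₁) = (37, 6);  37² − 38·6² = 1 ✓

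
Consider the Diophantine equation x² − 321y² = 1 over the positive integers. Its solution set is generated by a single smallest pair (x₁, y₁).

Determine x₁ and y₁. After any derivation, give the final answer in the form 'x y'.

215 12

√321 → a₀=17, period (1,10,1,34); ℓ=4 even so k=3
a_0=17:  p_0=17·1+0=17,  q_0=17·0+1=1
…
a_2=10:  p_2=10·18+17=197,  q_2=10·1+1=11
a_3=1:  p_3=1·197+18=215,  q_3=1·11+1=12
(x₁, y₁) = (215, 12);  215² − 321·12² = 1 ✓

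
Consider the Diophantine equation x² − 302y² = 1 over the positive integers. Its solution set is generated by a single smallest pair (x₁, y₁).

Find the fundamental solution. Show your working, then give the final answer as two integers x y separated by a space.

4276623 246092

[17; 2,1,1,1,4,…,1,2,34] for √302; ℓ=16 ⇒ convergent index 15
i=0: a=17 ⇒ p=17, q=1
i=1: a=2 ⇒ p=35, q=2
i=2: a=1 ⇒ p=52, q=3
…
i=5: a=4 ⇒ p=643, q=37
i=6: a=2 ⇒ p=1425, q=82
i=7: a=1 ⇒ p=2068, q=119
i=8: a=16 ⇒ p=34513, q=1986
i=9: a=1 ⇒ p=36581, q=2105
i=10: a=2 ⇒ p=107675, q=6196
…
i=12: a=1 ⇒ p=574956, q=33085
i=13: a=1 ⇒ p=1042237, q=59974
i=14: a=1 ⇒ p=1617193, q=93059
i=15: a=2 ⇒ p=4276623, q=246092
(x₁, y₁) = (4276623, 246092);  4276623² − 302·246092² = 1 ✓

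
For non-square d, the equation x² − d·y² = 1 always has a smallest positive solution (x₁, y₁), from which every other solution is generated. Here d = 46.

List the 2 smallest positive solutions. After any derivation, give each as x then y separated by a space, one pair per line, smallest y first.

24335 3588
1184384449 174627960

√46 → a₀=6, period (1,3,1,1,2,6,2,1,1,3,1,12); ℓ=12 even so k=11
a_0=6:  p_0=6·1+0=6,  q_0=6·0+1=1
a_1=1:  p_1=1·6+1=7,  q_1=1·1+0=1
…
a_10=3:  p_10=3·5297+3147=19038,  q_10=3·781+464=2807
a_11=1:  p_11=1·19038+5297=24335,  q_11=1·2807+781=3588
fundamental: x₁=24335, y₁=3588  (since 592192225 − 46·12873744 = 1)
(24335+3588√46)^2 = 1184384449 + 174627960√46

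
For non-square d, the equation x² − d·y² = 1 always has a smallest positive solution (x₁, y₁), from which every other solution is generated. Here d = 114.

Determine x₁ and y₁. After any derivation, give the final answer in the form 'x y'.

d=114: √d = [10; 1,2,10,2,1,20] (ℓ=6, even), read p_5/q_5
i=0: a=10 ⇒ p=10, q=1
…
i=4: a=2 ⇒ p=694, q=65
i=5: a=1 ⇒ p=1025, q=96
fundamental: x₁=1025, y₁=96  (since 1050625 − 114·9216 = 1)

1025 96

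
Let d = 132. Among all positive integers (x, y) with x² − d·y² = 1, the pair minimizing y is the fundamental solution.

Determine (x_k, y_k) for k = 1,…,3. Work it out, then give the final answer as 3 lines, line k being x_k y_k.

23 2
1057 92
48599 4230

d=132: √d = [11; 2,22] (ℓ=2, even), read p_1/q_1
i=0: a=11 ⇒ p=11, q=1
i=1: a=2 ⇒ p=23, q=2
fundamental: x₁=23, y₁=2  (since 529 − 132·4 = 1)
(x_2, y_2) = (23·23 + 132·2·2, 23·2 + 2·23) = (1057, 92)
(x_3, y_3) = (23·1057 + 132·2·92, 23·92 + 2·1057) = (48599, 4230)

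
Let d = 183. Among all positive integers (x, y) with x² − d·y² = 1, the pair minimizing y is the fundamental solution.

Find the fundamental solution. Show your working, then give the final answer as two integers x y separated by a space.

[13; 1,1,8,1,1,26] for √183; ℓ=6 ⇒ convergent index 5
k=0  a_k=13  p_k/q_k = 13/1
…
k=3  a_k=8  p_k/q_k = 230/17
k=4  a_k=1  p_k/q_k = 257/19
k=5  a_k=1  p_k/q_k = 487/36
(x₁, y₁) = (487, 36);  487² − 183·36² = 1 ✓

487 36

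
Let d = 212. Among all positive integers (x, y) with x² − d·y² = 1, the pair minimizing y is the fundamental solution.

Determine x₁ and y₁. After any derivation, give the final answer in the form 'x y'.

√212 = [14; 1,1,3,1,1,…,1,1,28, …], period ℓ=14 (even) → k=13
a_0=14:  p_0=14·1+0=14,  q_0=14·0+1=1
a_1=1:  p_1=1·14+1=15,  q_1=1·1+0=1
…
a_4=1:  p_4=1·102+29=131,  q_4=1·7+2=9
…
a_8=1:  p_8=1·2417+364=2781,  q_8=1·166+25=191
…
a_10=1:  p_10=1·5198+2781=7979,  q_10=1·357+191=548
a_11=3:  p_11=3·7979+5198=29135,  q_11=3·548+357=2001
a_12=1:  p_12=1·29135+7979=37114,  q_12=1·2001+548=2549
a_13=1:  p_13=1·37114+29135=66249,  q_13=1·2549+2001=4550
fundamental: x₁=66249, y₁=4550  (since 4388930001 − 212·20702500 = 1)

66249 4550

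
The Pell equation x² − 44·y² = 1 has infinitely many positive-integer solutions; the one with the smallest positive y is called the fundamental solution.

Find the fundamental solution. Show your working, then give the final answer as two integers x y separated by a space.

d=44: √d = [6; 1,1,1,2,1,1,1,12] (ℓ=8, even), read p_7/q_7
i=0: a=6 ⇒ p=6, q=1
i=1: a=1 ⇒ p=7, q=1
i=2: a=1 ⇒ p=13, q=2
…
i=4: a=2 ⇒ p=53, q=8
i=5: a=1 ⇒ p=73, q=11
i=6: a=1 ⇒ p=126, q=19
i=7: a=1 ⇒ p=199, q=30
fundamental: x₁=199, y₁=30  (since 39601 − 44·900 = 1)

199 30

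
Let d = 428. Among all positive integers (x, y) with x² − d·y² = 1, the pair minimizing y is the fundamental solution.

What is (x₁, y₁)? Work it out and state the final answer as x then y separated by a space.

√428 → a₀=20, period (1,2,4,1,5,10,5,1,4,2,1,40); ℓ=12 even so k=11
step 0: (20, 1)  from 20·(1,0) + (0,1)
…
step 3: (269, 13)  from 4·(62,3) + (21,1)
step 4: (331, 16)  from 1·(269,13) + (62,3)
…
step 6: (19571, 946)  from 10·(1924,93) + (331,16)
step 7: (99779, 4823)  from 5·(19571,946) + (1924,93)
…
step 10: (1273708, 61567)  from 2·(577179,27899) + (119350,5769)
step 11: (1850887, 89466)  from 1·(1273708,61567) + (577179,27899)
→ (1850887, 89466).  Check: 1850887²=3425782686769, 428·89466²=3425782686768, difference 1.

1850887 89466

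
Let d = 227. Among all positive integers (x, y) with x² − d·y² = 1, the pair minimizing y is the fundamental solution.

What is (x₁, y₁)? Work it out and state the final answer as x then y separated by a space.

226 15

d=227: √d = [15; 15,30] (ℓ=2, even), read p_1/q_1
k=0  a_k=15  p_k/q_k = 15/1
k=1  a_k=15  p_k/q_k = 226/15
(x₁, y₁) = (226, 15);  226² − 227·15² = 1 ✓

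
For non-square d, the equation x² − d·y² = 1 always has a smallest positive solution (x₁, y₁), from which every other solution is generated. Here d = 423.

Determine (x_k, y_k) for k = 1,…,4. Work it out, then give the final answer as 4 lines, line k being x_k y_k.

4607 224
42448897 2063936
391124132351 19017106080
3603817713033217 175223613357184

[20; 1,1,3,4,3,1,1,40] for √423; ℓ=8 ⇒ convergent index 7
step 0: (20, 1)  from 20·(1,0) + (0,1)
step 1: (21, 1)  from 1·(20,1) + (1,0)
step 2: (41, 2)  from 1·(21,1) + (20,1)
step 3: (144, 7)  from 3·(41,2) + (21,1)
step 4: (617, 30)  from 4·(144,7) + (41,2)
…
step 6: (2612, 127)  from 1·(1995,97) + (617,30)
step 7: (4607, 224)  from 1·(2612,127) + (1995,97)
→ (4607, 224).  Check: 4607²=21224449, 423·224²=21224448, difference 1.
n=2: (4607,224)∘(4607,224) = (4607·4607+423·224·224, 4607·224+224·4607) = (42448897,2063936)
n=3: (42448897,2063936)∘(4607,224) = (4607·42448897+423·224·2063936, 4607·2063936+224·42448897) = (391124132351,19017106080)
n=4: (391124132351,19017106080)∘(4607,224) = (4607·391124132351+423·224·19017106080, 4607·19017106080+224·391124132351) = (3603817713033217,175223613357184)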